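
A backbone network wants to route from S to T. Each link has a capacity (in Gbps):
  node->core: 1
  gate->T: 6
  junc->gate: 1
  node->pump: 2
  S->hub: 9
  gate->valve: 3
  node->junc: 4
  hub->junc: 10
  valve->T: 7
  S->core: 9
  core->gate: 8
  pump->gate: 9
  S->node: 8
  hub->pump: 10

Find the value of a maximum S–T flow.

9

Augment S->core->gate->T: bottleneck 6. Total 6.
Augment S->core->gate->valve->T: bottleneck 2. Total 8.
Augment S->node->junc->gate->valve->T: bottleneck 1. Total 9.
No augmenting path remains in the residual graph.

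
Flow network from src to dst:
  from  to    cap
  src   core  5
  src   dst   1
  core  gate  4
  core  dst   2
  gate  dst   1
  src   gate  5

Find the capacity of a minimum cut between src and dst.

Max flow = 4 (via 3 augmenting paths).
In the residual at optimum, the set reachable from src is {core, gate, src}.
Cut edges: src->dst (cap 1), core->dst (cap 2), gate->dst (cap 1). Sum = 4.

4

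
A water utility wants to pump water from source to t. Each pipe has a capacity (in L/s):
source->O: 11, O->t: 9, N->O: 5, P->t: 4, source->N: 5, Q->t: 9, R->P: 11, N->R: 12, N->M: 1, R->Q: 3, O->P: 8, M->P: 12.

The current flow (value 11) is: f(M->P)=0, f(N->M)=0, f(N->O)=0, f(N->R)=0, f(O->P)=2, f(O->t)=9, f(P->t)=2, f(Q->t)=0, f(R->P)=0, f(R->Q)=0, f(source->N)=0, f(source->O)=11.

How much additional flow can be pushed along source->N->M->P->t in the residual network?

Residual capacities along the path: source->N: 5, N->M: 1, M->P: 12, P->t: 2.
Minimum is 1.

1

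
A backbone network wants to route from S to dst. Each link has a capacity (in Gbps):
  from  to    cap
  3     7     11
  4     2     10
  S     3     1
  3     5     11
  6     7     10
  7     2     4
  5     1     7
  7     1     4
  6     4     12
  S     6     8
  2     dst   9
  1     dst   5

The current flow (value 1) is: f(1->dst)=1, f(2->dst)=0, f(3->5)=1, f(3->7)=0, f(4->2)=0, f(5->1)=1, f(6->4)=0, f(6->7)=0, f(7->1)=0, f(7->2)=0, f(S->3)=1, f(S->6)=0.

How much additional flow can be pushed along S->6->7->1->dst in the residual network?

Residual capacities along the path: S->6: 8, 6->7: 10, 7->1: 4, 1->dst: 4.
Minimum is 4.

4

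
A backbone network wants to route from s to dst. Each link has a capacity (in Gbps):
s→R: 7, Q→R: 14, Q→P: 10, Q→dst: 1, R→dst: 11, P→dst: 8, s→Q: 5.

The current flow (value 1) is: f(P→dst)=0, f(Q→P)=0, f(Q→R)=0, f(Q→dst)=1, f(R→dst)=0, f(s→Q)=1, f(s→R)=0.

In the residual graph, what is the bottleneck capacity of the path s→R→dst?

Residual capacities along the path: s→R: 7, R→dst: 11.
Minimum is 7.

7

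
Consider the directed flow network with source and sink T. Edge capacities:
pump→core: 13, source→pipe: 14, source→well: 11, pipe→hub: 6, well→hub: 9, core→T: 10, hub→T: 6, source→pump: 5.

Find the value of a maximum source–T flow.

Augment source→well→hub→T: bottleneck 6. Total 6.
Augment source→pump→core→T: bottleneck 5. Total 11.
No augmenting path remains in the residual graph.

11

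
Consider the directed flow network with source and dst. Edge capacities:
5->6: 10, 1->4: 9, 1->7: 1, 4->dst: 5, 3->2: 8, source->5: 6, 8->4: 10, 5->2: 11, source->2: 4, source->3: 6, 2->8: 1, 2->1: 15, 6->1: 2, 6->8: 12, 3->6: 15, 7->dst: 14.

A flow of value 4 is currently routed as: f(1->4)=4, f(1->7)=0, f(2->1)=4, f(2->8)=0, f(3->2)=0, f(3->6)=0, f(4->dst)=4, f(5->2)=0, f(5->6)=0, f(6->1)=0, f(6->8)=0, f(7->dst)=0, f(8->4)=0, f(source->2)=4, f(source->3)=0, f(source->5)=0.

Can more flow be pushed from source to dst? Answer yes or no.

Yes

Residual path source->3->2->1->4->dst has bottleneck 1 > 0.
Pushing 1 along it raises the flow to 5, so the given flow is not maximum.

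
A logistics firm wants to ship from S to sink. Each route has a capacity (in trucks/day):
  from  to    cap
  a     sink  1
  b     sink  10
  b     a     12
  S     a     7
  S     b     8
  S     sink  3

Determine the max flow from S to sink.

12

Augment S→sink: bottleneck 3. Total 3.
Augment S→b→sink: bottleneck 8. Total 11.
Augment S→a→sink: bottleneck 1. Total 12.
No augmenting path remains in the residual graph.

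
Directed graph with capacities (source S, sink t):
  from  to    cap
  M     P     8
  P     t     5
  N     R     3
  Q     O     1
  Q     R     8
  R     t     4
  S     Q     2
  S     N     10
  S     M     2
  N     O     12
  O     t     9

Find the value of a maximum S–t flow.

14

Augment S->Q->R->t: bottleneck 2. Total 2.
Augment S->N->O->t: bottleneck 9. Total 11.
Augment S->N->R->t: bottleneck 1. Total 12.
Augment S->M->P->t: bottleneck 2. Total 14.
No augmenting path remains in the residual graph.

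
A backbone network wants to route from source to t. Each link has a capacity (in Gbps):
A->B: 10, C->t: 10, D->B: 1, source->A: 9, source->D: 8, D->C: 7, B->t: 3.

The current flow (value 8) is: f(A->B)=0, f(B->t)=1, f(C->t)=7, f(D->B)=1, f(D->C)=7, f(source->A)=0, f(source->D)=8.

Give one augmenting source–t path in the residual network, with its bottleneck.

source->A->B->t, bottleneck 2

Residual along source->A->B->t: source->A: 9, A->B: 10, B->t: 2.
Bottleneck = min = 2.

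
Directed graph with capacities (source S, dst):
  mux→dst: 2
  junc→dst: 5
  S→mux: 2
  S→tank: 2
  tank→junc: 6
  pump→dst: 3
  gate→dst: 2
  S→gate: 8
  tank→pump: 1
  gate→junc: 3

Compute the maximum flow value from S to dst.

9

Augment S→gate→dst: bottleneck 2. Total 2.
Augment S→mux→dst: bottleneck 2. Total 4.
Augment S→tank→junc→dst: bottleneck 2. Total 6.
Augment S→gate→junc→dst: bottleneck 3. Total 9.
No augmenting path remains in the residual graph.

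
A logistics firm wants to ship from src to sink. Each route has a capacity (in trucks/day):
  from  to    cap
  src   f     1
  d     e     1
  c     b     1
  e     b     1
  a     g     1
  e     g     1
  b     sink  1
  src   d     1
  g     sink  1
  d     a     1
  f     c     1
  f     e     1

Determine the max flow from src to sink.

2

Augment src->f->c->b->sink: bottleneck 1. Total 1.
Augment src->d->e->g->sink: bottleneck 1. Total 2.
No augmenting path remains in the residual graph.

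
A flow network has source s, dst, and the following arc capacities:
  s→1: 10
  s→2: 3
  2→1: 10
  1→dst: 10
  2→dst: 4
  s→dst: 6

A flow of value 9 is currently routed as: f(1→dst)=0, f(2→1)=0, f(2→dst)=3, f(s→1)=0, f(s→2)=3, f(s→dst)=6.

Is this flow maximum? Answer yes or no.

No

Residual path s→1→dst has bottleneck 10 > 0.
Pushing 10 along it raises the flow to 19, so the given flow is not maximum.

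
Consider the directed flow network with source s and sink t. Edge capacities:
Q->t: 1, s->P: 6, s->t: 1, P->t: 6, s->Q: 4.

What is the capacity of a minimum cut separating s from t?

Max flow = 8 (via 3 augmenting paths).
In the residual at optimum, the set reachable from s is {Q, s}.
Cut edges: s->P (cap 6), s->t (cap 1), Q->t (cap 1). Sum = 8.

8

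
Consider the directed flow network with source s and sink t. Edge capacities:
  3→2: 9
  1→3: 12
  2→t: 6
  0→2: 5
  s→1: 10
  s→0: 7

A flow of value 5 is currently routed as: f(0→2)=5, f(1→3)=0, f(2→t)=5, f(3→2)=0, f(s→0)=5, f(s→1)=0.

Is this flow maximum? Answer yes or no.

No

Residual path s→1→3→2→t has bottleneck 1 > 0.
Pushing 1 along it raises the flow to 6, so the given flow is not maximum.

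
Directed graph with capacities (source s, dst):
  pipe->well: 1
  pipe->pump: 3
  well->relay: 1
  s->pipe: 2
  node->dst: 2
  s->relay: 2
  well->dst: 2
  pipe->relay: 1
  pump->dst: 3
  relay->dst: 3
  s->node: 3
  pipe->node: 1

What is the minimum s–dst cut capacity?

6

Max flow = 6 (via 4 augmenting paths).
In the residual at optimum, the set reachable from s is {node, s}.
Cut edges: s->pipe (cap 2), s->relay (cap 2), node->dst (cap 2). Sum = 6.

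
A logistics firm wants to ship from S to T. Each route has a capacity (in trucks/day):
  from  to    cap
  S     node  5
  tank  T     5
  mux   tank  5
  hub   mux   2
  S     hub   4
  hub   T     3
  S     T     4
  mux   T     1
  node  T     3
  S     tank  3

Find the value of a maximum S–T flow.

Augment S→T: bottleneck 4. Total 4.
Augment S→hub→T: bottleneck 3. Total 7.
Augment S→tank→T: bottleneck 3. Total 10.
Augment S→node→T: bottleneck 3. Total 13.
Augment S→hub→mux→T: bottleneck 1. Total 14.
No augmenting path remains in the residual graph.

14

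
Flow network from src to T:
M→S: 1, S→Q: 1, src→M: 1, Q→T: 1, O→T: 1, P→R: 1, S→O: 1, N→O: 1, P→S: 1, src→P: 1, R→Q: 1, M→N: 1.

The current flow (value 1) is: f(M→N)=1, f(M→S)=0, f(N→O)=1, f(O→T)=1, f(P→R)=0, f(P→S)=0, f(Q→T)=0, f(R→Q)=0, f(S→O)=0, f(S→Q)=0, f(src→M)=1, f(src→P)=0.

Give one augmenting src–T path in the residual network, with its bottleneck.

src→P→S→Q→T, bottleneck 1

Residual along src→P→S→Q→T: src→P: 1, P→S: 1, S→Q: 1, Q→T: 1.
Bottleneck = min = 1.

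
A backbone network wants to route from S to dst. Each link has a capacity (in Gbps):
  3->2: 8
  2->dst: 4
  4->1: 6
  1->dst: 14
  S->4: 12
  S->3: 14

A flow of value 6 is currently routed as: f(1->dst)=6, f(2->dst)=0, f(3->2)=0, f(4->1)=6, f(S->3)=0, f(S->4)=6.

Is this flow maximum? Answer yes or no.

No

Residual path S->3->2->dst has bottleneck 4 > 0.
Pushing 4 along it raises the flow to 10, so the given flow is not maximum.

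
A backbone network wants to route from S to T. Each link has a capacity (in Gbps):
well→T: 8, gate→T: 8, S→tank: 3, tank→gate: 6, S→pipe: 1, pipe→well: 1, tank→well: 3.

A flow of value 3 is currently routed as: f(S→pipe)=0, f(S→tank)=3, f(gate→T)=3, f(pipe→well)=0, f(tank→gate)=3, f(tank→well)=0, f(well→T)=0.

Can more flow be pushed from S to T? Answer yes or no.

Yes

Residual path S→pipe→well→T has bottleneck 1 > 0.
Pushing 1 along it raises the flow to 4, so the given flow is not maximum.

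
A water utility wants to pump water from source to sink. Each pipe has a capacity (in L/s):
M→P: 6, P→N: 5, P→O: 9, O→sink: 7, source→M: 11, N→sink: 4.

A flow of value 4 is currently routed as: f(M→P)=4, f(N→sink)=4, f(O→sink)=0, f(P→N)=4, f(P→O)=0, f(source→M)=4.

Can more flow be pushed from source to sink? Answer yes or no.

Yes

Residual path source→M→P→O→sink has bottleneck 2 > 0.
Pushing 2 along it raises the flow to 6, so the given flow is not maximum.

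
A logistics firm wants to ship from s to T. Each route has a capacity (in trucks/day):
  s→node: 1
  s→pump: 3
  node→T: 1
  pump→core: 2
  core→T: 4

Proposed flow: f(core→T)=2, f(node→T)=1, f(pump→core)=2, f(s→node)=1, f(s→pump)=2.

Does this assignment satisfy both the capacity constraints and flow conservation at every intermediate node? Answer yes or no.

Every edge has 0 ≤ f(e) ≤ cap(e).
At each intermediate node, inflow equals outflow.

Yes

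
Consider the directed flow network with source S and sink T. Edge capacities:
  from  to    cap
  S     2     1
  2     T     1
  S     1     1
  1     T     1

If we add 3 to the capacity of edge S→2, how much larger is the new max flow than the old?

0

Original max flow = 2.
Even with extra capacity on S→2, another cut of capacity 2 remains binding.
New max flow = 2. Increase = 0.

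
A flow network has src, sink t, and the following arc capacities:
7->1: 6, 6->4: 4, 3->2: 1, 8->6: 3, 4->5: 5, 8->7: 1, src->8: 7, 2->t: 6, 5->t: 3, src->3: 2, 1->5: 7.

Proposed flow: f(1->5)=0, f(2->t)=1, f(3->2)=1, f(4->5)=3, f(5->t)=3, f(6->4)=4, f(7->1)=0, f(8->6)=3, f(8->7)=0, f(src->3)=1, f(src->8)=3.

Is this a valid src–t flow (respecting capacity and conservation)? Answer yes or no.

No

Conservation fails at 6: inflow 3 ≠ outflow 4.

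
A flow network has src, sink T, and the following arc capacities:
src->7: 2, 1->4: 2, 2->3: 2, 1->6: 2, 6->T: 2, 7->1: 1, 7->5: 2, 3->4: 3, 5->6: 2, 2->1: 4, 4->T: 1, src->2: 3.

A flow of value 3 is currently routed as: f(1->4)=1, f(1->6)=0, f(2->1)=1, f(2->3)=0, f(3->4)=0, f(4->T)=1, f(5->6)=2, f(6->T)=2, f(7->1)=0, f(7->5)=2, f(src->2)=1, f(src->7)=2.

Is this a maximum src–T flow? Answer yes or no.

Yes

Residual reachable from src: {1, 2, 3, 4, 5, 6, 7, src}; T is not reachable.
Saturated cut: 6->T, 4->T with total capacity 3 = current flow value. Flow is maximum.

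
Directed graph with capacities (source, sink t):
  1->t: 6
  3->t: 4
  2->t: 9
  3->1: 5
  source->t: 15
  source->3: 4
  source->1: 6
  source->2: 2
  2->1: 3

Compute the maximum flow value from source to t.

Augment source->t: bottleneck 15. Total 15.
Augment source->3->t: bottleneck 4. Total 19.
Augment source->2->t: bottleneck 2. Total 21.
Augment source->1->t: bottleneck 6. Total 27.
No augmenting path remains in the residual graph.

27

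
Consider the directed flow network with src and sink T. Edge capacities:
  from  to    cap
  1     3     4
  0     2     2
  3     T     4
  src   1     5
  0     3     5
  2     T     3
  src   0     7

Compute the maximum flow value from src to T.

Augment src→1→3→T: bottleneck 4. Total 4.
Augment src→0→2→T: bottleneck 2. Total 6.
No augmenting path remains in the residual graph.

6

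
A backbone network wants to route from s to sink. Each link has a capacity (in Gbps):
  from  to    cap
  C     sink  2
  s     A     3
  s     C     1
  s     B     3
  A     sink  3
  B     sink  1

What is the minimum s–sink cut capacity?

Max flow = 5 (via 3 augmenting paths).
In the residual at optimum, the set reachable from s is {B, s}.
Cut edges: s->C (cap 1), s->A (cap 3), B->sink (cap 1). Sum = 5.

5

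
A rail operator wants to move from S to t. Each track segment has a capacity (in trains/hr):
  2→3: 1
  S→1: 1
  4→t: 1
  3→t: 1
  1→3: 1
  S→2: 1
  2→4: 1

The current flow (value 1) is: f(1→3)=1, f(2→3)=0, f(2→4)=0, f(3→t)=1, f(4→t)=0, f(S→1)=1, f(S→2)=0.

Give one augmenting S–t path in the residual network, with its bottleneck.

S→2→4→t, bottleneck 1

Residual along S→2→4→t: S→2: 1, 2→4: 1, 4→t: 1.
Bottleneck = min = 1.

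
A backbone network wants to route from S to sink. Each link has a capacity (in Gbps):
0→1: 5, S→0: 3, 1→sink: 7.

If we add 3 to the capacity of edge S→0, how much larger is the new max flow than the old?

2

Original max flow = 3.
After raising cap(S→0), augmenting paths through that edge carry 2 more units.
New max flow = 5. Increase = 2.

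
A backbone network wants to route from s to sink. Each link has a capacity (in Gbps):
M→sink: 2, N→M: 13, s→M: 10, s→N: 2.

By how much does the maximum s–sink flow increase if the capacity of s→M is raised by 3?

0

Original max flow = 2.
Edge s→M does not cross the min cut (source side {M, N, s}), so extra capacity there cannot help.
New max flow = 2. Increase = 0.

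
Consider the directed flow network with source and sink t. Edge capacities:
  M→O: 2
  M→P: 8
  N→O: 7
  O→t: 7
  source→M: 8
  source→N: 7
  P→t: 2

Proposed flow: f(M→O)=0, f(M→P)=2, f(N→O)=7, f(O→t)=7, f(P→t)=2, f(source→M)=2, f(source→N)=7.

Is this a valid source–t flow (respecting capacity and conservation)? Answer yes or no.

Yes

Every edge has 0 ≤ f(e) ≤ cap(e).
At each intermediate node, inflow equals outflow.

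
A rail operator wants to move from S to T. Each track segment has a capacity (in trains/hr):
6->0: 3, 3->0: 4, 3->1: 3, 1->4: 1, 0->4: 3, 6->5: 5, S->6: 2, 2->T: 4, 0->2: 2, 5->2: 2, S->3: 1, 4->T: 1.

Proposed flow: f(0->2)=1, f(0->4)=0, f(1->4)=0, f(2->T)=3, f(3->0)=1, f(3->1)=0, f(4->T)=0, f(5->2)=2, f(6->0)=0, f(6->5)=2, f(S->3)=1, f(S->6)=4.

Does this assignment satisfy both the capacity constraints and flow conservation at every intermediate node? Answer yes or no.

Capacity violated on S->6: flow 4 > capacity 2.

No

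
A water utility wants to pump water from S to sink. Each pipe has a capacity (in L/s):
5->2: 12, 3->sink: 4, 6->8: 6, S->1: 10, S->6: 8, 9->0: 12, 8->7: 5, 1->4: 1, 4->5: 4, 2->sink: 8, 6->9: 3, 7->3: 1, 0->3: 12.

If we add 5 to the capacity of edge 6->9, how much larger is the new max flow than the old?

0

Original max flow = 5.
Even with extra capacity on 6->9, another cut of capacity 5 remains binding.
New max flow = 5. Increase = 0.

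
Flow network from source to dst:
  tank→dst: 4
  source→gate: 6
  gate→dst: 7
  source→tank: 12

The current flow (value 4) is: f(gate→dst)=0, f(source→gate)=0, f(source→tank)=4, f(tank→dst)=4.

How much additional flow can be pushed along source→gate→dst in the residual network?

6

Residual capacities along the path: source→gate: 6, gate→dst: 7.
Minimum is 6.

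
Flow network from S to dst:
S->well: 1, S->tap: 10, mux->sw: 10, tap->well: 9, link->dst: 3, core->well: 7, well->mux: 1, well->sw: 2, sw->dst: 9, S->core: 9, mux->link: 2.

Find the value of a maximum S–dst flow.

Augment S->well->sw->dst: bottleneck 1. Total 1.
Augment S->tap->well->sw->dst: bottleneck 1. Total 2.
Augment S->tap->well->mux->link->dst: bottleneck 1. Total 3.
No augmenting path remains in the residual graph.

3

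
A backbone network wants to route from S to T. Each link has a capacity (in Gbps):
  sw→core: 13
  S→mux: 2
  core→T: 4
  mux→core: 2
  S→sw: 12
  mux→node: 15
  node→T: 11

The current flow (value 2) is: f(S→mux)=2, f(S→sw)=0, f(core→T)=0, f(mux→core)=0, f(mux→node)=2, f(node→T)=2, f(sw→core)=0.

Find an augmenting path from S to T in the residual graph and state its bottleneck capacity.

Residual along S→sw→core→T: S→sw: 12, sw→core: 13, core→T: 4.
Bottleneck = min = 4.

S→sw→core→T, bottleneck 4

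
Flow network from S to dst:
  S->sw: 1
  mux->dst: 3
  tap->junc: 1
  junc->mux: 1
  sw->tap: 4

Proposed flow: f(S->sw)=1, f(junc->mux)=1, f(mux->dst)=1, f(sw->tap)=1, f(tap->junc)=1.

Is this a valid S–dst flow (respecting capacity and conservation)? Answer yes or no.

Every edge has 0 ≤ f(e) ≤ cap(e).
At each intermediate node, inflow equals outflow.

Yes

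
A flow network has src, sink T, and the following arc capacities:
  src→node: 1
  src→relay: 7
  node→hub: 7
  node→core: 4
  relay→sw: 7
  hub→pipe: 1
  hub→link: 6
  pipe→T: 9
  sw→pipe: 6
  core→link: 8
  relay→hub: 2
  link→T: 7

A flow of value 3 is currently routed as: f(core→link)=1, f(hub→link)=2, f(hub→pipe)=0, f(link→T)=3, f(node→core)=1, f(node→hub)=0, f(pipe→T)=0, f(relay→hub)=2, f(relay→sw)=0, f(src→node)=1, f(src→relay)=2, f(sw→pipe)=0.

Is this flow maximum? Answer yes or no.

No

Residual path src→relay→sw→pipe→T has bottleneck 5 > 0.
Pushing 5 along it raises the flow to 8, so the given flow is not maximum.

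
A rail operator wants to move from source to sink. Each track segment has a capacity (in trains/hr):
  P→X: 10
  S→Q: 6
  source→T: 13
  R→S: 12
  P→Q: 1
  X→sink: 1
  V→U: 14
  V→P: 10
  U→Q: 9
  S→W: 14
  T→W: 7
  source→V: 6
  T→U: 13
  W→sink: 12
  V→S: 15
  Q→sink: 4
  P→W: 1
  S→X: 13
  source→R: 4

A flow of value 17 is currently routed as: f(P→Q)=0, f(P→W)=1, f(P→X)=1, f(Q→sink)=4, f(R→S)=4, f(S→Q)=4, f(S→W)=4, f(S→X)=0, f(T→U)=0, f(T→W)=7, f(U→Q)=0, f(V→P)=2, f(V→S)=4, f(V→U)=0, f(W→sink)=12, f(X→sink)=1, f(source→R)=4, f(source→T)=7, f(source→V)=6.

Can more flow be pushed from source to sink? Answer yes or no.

No

Residual reachable from source: {P, Q, R, S, T, U, V, W, X, source}; sink is not reachable.
Saturated cut: X→sink, Q→sink, W→sink with total capacity 17 = current flow value. Flow is maximum.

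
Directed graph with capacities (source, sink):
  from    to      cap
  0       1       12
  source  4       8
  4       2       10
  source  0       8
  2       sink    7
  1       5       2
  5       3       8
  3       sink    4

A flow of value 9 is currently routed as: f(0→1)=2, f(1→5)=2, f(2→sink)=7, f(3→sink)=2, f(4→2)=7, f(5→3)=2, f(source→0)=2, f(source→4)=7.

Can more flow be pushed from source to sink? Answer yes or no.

No

Residual reachable from source: {0, 1, 2, 4, source}; sink is not reachable.
Saturated cut: 1→5, 2→sink with total capacity 9 = current flow value. Flow is maximum.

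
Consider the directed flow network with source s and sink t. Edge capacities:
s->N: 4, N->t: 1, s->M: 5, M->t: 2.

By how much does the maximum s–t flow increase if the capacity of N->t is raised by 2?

2

Original max flow = 3.
After raising cap(N->t), augmenting paths through that edge carry 2 more units.
New max flow = 5. Increase = 2.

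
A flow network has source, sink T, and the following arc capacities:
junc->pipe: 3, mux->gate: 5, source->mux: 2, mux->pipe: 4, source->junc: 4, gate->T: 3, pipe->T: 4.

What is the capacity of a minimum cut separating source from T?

Max flow = 5 (via 2 augmenting paths).
In the residual at optimum, the set reachable from source is {junc, source}.
Cut edges: source->mux (cap 2), junc->pipe (cap 3). Sum = 5.

5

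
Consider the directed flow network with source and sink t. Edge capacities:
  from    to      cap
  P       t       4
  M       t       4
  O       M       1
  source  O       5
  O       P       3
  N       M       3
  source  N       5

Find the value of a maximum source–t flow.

7

Augment source->O->P->t: bottleneck 3. Total 3.
Augment source->O->M->t: bottleneck 1. Total 4.
Augment source->N->M->t: bottleneck 3. Total 7.
No augmenting path remains in the residual graph.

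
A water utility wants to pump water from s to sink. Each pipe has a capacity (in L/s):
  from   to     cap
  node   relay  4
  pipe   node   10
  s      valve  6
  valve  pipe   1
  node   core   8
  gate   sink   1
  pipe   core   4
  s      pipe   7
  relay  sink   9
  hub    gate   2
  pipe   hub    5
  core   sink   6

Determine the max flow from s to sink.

Augment s->pipe->core->sink: bottleneck 4. Total 4.
Augment s->pipe->hub->gate->sink: bottleneck 1. Total 5.
Augment s->pipe->node->core->sink: bottleneck 2. Total 7.
Augment s->valve->pipe->node->relay->sink: bottleneck 1. Total 8.
No augmenting path remains in the residual graph.

8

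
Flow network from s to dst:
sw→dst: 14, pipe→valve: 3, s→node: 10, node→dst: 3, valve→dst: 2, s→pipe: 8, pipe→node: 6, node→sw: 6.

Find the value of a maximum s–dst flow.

11

Augment s→node→dst: bottleneck 3. Total 3.
Augment s→pipe→valve→dst: bottleneck 2. Total 5.
Augment s→node→sw→dst: bottleneck 6. Total 11.
No augmenting path remains in the residual graph.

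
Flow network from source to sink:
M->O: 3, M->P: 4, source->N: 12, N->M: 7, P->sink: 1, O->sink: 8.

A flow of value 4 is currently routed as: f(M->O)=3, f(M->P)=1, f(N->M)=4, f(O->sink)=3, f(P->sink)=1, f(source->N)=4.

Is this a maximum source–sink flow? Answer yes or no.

Yes

Residual reachable from source: {M, N, P, source}; sink is not reachable.
Saturated cut: M->O, P->sink with total capacity 4 = current flow value. Flow is maximum.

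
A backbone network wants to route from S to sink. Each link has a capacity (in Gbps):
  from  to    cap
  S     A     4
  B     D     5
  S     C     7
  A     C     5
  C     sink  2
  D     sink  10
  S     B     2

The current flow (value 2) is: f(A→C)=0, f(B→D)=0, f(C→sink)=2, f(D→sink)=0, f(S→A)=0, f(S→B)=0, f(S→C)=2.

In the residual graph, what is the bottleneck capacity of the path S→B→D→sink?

2

Residual capacities along the path: S→B: 2, B→D: 5, D→sink: 10.
Minimum is 2.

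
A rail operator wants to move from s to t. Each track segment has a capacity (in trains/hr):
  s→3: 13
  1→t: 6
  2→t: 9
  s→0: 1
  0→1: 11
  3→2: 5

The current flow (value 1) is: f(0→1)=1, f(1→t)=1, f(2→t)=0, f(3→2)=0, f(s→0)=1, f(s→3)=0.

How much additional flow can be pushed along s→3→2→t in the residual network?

5

Residual capacities along the path: s→3: 13, 3→2: 5, 2→t: 9.
Minimum is 5.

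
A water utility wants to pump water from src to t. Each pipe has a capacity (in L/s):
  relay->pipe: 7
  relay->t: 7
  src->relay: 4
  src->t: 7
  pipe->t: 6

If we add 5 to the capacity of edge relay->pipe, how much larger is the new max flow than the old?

0

Original max flow = 11.
Edge relay->pipe does not cross the min cut (source side {src}), so extra capacity there cannot help.
New max flow = 11. Increase = 0.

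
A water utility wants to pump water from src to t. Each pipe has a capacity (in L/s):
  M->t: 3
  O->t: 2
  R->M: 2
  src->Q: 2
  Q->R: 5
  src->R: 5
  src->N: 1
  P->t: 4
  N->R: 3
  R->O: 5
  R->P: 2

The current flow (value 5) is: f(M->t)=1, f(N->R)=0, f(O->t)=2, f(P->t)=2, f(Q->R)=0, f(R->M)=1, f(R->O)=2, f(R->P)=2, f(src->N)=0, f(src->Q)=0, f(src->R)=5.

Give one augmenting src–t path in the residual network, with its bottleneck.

src->N->R->M->t, bottleneck 1

Residual along src->N->R->M->t: src->N: 1, N->R: 3, R->M: 1, M->t: 2.
Bottleneck = min = 1.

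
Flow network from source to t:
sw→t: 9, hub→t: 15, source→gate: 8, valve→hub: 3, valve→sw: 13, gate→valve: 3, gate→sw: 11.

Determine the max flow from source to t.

Augment source→gate→sw→t: bottleneck 8. Total 8.
No augmenting path remains in the residual graph.

8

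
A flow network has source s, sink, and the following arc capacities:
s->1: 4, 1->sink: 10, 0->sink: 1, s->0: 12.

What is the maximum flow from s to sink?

Augment s->0->sink: bottleneck 1. Total 1.
Augment s->1->sink: bottleneck 4. Total 5.
No augmenting path remains in the residual graph.

5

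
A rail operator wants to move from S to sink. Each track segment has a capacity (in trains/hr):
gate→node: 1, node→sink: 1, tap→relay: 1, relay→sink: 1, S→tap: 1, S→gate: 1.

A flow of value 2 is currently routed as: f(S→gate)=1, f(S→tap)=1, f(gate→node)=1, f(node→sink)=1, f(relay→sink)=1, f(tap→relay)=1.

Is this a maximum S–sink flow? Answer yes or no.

Residual reachable from S: {S}; sink is not reachable.
Saturated cut: S→gate, S→tap with total capacity 2 = current flow value. Flow is maximum.

Yes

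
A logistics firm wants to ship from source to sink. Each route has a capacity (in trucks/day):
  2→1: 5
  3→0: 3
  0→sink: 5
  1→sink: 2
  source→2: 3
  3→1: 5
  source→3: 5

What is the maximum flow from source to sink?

Augment source→3→0→sink: bottleneck 3. Total 3.
Augment source→3→1→sink: bottleneck 2. Total 5.
No augmenting path remains in the residual graph.

5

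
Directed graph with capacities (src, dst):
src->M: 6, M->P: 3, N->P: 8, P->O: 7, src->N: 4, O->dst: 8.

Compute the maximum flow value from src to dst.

7

Augment src->N->P->O->dst: bottleneck 4. Total 4.
Augment src->M->P->O->dst: bottleneck 3. Total 7.
No augmenting path remains in the residual graph.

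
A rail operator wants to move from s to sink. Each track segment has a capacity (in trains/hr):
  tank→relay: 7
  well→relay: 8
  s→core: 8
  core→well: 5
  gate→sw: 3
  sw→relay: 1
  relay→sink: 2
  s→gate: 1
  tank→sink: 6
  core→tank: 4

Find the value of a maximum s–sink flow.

Augment s→core→tank→sink: bottleneck 4. Total 4.
Augment s→core→well→relay→sink: bottleneck 2. Total 6.
No augmenting path remains in the residual graph.

6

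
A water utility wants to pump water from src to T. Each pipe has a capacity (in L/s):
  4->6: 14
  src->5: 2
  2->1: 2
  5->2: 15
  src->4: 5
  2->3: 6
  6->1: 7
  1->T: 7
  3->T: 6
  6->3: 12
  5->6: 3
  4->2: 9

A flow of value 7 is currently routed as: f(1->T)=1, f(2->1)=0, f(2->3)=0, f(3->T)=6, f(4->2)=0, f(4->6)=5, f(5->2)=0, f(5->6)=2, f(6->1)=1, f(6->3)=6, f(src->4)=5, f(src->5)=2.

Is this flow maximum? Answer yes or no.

Residual reachable from src: {src}; T is not reachable.
Saturated cut: src->5, src->4 with total capacity 7 = current flow value. Flow is maximum.

Yes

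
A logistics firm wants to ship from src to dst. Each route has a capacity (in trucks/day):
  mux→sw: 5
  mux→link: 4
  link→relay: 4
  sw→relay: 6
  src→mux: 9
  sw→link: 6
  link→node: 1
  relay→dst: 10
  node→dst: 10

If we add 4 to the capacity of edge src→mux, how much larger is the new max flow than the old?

Original max flow = 9.
Even with extra capacity on src→mux, another cut of capacity 9 remains binding.
New max flow = 9. Increase = 0.

0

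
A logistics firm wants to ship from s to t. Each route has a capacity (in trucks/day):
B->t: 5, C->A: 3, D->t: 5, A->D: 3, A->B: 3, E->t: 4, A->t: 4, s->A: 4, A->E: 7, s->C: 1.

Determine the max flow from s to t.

5

Augment s->A->t: bottleneck 4. Total 4.
Augment s->C->A->B->t: bottleneck 1. Total 5.
No augmenting path remains in the residual graph.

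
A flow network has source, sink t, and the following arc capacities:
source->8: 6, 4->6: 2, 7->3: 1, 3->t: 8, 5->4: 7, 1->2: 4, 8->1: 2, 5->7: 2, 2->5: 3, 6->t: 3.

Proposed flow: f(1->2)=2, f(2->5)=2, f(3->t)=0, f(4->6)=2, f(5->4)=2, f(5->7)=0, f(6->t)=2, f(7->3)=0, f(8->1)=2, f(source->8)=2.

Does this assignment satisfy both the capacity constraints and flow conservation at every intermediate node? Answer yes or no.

Every edge has 0 ≤ f(e) ≤ cap(e).
At each intermediate node, inflow equals outflow.

Yes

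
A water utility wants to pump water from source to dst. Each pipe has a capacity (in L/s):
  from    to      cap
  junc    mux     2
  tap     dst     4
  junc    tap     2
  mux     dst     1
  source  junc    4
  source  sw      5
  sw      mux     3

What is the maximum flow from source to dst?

Augment source->sw->mux->dst: bottleneck 1. Total 1.
Augment source->junc->tap->dst: bottleneck 2. Total 3.
No augmenting path remains in the residual graph.

3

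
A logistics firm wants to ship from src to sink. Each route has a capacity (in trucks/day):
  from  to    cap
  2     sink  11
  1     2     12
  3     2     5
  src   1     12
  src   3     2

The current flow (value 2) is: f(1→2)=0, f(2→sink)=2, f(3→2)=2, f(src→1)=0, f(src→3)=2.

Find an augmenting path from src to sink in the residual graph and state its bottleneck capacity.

src→1→2→sink, bottleneck 9

Residual along src→1→2→sink: src→1: 12, 1→2: 12, 2→sink: 9.
Bottleneck = min = 9.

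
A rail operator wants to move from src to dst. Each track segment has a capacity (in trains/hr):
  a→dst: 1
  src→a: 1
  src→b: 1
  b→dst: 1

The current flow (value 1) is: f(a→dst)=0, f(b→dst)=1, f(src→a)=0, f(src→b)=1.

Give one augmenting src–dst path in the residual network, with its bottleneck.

src→a→dst, bottleneck 1

Residual along src→a→dst: src→a: 1, a→dst: 1.
Bottleneck = min = 1.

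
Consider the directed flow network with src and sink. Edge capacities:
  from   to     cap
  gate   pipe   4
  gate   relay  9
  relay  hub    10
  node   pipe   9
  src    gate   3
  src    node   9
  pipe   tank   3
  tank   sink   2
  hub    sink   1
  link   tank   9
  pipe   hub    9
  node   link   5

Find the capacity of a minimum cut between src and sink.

Max flow = 3 (via 2 augmenting paths).
In the residual at optimum, the set reachable from src is {gate, hub, link, node, pipe, relay, src, tank}.
Cut edges: tank→sink (cap 2), hub→sink (cap 1). Sum = 3.

3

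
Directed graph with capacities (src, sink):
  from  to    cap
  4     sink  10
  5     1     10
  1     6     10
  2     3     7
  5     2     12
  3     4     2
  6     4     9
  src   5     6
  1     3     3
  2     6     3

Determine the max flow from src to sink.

6

Augment src->5->2->6->4->sink: bottleneck 3. Total 3.
Augment src->5->2->3->4->sink: bottleneck 2. Total 5.
Augment src->5->1->6->4->sink: bottleneck 1. Total 6.
No augmenting path remains in the residual graph.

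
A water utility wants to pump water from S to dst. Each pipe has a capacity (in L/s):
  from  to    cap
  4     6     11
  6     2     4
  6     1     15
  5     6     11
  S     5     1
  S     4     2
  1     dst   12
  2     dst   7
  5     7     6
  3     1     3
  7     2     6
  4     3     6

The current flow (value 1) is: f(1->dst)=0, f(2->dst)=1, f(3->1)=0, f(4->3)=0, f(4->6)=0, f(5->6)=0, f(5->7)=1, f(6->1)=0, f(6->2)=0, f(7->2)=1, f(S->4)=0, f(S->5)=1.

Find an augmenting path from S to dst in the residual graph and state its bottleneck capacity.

Residual along S->4->6->2->dst: S->4: 2, 4->6: 11, 6->2: 4, 2->dst: 6.
Bottleneck = min = 2.

S->4->6->2->dst, bottleneck 2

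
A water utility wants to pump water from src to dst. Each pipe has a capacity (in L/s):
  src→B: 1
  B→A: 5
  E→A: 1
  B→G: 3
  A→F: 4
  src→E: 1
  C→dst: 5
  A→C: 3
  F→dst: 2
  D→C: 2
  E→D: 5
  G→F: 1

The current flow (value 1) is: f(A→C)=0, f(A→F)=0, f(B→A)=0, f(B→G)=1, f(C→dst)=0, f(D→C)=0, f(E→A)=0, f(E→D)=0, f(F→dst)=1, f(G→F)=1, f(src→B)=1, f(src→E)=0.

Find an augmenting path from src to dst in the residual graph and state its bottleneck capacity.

src→E→A→F→dst, bottleneck 1

Residual along src→E→A→F→dst: src→E: 1, E→A: 1, A→F: 4, F→dst: 1.
Bottleneck = min = 1.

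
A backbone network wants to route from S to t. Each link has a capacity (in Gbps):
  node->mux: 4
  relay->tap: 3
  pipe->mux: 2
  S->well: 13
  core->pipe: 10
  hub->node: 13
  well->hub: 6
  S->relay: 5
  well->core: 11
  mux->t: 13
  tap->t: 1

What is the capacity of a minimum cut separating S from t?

Max flow = 7 (via 3 augmenting paths).
In the residual at optimum, the set reachable from S is {S, core, hub, node, pipe, relay, tap, well}.
Cut edges: node->mux (cap 4), pipe->mux (cap 2), tap->t (cap 1). Sum = 7.

7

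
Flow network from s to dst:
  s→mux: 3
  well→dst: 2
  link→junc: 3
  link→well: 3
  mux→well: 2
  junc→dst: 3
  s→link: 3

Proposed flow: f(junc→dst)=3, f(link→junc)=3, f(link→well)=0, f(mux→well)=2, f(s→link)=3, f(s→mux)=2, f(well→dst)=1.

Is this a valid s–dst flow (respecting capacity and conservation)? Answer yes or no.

Conservation fails at well: inflow 2 ≠ outflow 1.

No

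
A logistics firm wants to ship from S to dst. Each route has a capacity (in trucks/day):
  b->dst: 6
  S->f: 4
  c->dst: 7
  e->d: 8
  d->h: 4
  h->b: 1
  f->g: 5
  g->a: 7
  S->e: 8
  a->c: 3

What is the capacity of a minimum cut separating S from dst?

Max flow = 4 (via 2 augmenting paths).
In the residual at optimum, the set reachable from S is {S, a, d, e, f, g, h}.
Cut edges: a->c (cap 3), h->b (cap 1). Sum = 4.

4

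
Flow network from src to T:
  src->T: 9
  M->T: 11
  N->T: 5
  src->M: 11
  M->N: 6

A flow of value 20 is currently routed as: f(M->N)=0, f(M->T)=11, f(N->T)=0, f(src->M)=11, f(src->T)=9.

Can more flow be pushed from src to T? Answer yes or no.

No

Residual reachable from src: {src}; T is not reachable.
Saturated cut: src->M, src->T with total capacity 20 = current flow value. Flow is maximum.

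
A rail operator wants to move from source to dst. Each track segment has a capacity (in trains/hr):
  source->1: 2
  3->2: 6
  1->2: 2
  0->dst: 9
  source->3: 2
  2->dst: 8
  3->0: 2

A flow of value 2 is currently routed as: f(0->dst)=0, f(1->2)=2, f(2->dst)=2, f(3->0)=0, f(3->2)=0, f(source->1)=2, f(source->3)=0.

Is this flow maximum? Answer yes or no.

Residual path source->3->2->dst has bottleneck 2 > 0.
Pushing 2 along it raises the flow to 4, so the given flow is not maximum.

No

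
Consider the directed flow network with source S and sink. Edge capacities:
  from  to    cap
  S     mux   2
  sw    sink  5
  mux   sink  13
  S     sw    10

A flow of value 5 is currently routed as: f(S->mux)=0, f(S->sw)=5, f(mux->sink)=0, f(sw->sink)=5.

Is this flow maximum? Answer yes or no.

No

Residual path S->mux->sink has bottleneck 2 > 0.
Pushing 2 along it raises the flow to 7, so the given flow is not maximum.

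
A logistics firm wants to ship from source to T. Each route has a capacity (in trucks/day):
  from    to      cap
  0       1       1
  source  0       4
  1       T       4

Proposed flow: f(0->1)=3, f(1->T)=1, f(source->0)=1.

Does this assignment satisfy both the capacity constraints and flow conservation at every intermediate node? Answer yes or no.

Capacity violated on 0->1: flow 3 > capacity 1.

No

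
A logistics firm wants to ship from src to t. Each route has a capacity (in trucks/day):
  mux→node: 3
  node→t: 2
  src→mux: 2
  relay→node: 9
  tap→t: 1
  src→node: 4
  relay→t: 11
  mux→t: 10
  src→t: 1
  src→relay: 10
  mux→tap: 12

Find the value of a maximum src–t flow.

Augment src→t: bottleneck 1. Total 1.
Augment src→relay→t: bottleneck 10. Total 11.
Augment src→mux→t: bottleneck 2. Total 13.
Augment src→node→t: bottleneck 2. Total 15.
No augmenting path remains in the residual graph.

15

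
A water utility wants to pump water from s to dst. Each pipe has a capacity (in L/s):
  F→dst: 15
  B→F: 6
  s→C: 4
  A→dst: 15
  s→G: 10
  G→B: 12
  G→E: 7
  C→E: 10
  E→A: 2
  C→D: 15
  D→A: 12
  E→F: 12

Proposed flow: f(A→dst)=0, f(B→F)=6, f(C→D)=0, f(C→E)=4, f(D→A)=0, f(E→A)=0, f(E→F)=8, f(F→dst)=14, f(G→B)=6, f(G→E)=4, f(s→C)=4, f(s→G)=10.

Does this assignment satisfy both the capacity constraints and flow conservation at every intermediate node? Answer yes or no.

Yes

Every edge has 0 ≤ f(e) ≤ cap(e).
At each intermediate node, inflow equals outflow.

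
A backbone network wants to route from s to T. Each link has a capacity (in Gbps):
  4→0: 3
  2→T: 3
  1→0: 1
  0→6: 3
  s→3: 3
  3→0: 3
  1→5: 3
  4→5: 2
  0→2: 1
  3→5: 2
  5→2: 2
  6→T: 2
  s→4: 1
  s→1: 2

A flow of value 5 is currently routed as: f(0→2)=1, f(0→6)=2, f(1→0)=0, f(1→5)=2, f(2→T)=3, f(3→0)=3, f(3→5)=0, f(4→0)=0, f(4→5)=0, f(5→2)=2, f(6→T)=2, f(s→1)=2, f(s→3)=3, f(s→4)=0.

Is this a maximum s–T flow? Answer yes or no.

Residual reachable from s: {0, 1, 3, 4, 5, 6, s}; T is not reachable.
Saturated cut: 5→2, 0→2, 6→T with total capacity 5 = current flow value. Flow is maximum.

Yes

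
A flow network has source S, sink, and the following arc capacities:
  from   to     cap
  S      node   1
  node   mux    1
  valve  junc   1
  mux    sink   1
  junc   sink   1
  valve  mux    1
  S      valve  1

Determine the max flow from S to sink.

Augment S→node→mux→sink: bottleneck 1. Total 1.
Augment S→valve→junc→sink: bottleneck 1. Total 2.
No augmenting path remains in the residual graph.

2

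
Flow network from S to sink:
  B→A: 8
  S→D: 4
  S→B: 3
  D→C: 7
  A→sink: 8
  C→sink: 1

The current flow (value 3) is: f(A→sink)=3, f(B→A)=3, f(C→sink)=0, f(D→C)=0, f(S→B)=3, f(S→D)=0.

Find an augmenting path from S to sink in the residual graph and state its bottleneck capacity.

Residual along S→D→C→sink: S→D: 4, D→C: 7, C→sink: 1.
Bottleneck = min = 1.

S→D→C→sink, bottleneck 1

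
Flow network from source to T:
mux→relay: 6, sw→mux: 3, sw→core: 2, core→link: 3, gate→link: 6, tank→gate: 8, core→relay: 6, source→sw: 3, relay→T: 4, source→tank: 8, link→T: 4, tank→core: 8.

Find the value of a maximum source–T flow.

8

Augment source→sw→mux→relay→T: bottleneck 3. Total 3.
Augment source→tank→core→relay→T: bottleneck 1. Total 4.
Augment source→tank→core→link→T: bottleneck 3. Total 7.
Augment source→tank→gate→link→T: bottleneck 1. Total 8.
No augmenting path remains in the residual graph.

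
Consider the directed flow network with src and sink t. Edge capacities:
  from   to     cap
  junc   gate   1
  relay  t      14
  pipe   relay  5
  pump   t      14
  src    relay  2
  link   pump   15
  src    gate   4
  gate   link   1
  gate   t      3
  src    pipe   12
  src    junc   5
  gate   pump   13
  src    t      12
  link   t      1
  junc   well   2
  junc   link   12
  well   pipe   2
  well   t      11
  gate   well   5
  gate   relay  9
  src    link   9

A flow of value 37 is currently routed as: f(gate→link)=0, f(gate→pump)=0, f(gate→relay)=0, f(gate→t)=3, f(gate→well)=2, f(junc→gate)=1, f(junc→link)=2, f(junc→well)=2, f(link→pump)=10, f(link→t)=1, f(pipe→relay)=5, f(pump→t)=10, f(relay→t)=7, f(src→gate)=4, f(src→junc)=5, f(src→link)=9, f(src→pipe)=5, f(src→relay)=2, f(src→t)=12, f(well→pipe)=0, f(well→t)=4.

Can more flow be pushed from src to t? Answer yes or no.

Residual reachable from src: {pipe, src}; t is not reachable.
Saturated cut: src→junc, src→gate, src→link, src→relay, src→t, pipe→relay with total capacity 37 = current flow value. Flow is maximum.

No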